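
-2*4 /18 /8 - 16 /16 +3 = 35 /18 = 1.94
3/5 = 0.60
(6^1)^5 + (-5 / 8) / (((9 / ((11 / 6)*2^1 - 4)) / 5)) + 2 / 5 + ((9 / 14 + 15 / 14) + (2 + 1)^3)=7805.23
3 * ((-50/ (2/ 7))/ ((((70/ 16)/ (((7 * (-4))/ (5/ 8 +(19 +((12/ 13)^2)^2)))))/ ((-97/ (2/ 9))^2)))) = 29255071599936/ 929993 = 31457303.01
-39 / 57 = -13 / 19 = -0.68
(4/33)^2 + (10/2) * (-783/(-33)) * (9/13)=1162963/14157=82.15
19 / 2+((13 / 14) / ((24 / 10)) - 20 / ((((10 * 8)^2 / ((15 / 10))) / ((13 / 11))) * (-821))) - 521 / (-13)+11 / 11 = 80415647047 / 1577896320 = 50.96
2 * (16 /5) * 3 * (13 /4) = 312 /5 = 62.40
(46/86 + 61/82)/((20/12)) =13527/17630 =0.77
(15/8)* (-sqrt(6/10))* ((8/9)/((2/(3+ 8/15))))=-53* sqrt(15)/90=-2.28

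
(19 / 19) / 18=1 / 18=0.06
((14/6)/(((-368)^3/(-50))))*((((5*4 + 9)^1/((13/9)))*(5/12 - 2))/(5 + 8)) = -96425/16844578816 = -0.00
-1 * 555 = -555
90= 90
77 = 77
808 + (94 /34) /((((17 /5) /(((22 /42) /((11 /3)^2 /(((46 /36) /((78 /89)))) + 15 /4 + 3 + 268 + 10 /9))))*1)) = 34339883103052 /42499776739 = 808.00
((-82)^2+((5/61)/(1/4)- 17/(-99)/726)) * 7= 206370960971/4384314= 47070.30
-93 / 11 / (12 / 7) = -217 / 44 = -4.93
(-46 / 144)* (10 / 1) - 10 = -475 / 36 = -13.19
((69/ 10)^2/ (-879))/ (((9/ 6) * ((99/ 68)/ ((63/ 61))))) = -125902/ 4915075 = -0.03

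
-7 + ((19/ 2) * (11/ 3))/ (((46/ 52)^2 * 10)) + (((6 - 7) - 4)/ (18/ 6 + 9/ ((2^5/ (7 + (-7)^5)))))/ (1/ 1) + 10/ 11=-225115961/ 137386590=-1.64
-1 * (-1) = 1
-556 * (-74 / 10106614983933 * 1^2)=41144 / 10106614983933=0.00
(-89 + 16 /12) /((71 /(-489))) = 42869 /71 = 603.79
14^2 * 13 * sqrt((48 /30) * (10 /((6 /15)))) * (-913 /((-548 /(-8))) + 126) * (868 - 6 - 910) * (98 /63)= -17620255744 * sqrt(10) /411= -135572119.48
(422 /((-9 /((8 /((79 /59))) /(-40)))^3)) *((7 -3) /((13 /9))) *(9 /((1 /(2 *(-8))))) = -5546876032 /7210695375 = -0.77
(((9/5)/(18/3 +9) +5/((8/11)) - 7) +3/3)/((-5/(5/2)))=-199/400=-0.50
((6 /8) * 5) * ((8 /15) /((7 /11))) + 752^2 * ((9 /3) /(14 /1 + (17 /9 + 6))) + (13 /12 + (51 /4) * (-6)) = 1281367085 /16548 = 77433.35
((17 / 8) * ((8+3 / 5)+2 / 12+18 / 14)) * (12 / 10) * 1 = 35887 / 1400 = 25.63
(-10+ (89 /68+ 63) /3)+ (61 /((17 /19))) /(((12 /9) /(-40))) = -414907 /204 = -2033.86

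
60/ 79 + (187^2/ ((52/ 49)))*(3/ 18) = 135383719/ 24648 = 5492.69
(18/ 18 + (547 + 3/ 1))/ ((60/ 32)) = 4408/ 15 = 293.87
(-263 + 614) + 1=352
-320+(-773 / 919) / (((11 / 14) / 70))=-3992420 / 10109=-394.94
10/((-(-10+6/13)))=1.05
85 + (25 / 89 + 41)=11239 / 89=126.28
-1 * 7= -7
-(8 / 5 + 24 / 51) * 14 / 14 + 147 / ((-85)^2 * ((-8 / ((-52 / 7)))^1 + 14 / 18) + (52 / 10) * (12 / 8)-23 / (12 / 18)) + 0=-2739254786 / 1329995935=-2.06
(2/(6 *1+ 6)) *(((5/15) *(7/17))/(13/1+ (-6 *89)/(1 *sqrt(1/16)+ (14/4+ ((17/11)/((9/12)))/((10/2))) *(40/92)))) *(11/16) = -456071/7560525600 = -0.00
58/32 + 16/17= 749/272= 2.75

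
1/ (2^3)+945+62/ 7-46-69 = 46983/ 56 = 838.98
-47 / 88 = -0.53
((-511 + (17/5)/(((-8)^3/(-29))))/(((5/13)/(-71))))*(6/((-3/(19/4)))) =-895802.98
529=529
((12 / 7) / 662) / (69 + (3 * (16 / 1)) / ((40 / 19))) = 10 / 354501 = 0.00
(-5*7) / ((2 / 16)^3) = -17920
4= 4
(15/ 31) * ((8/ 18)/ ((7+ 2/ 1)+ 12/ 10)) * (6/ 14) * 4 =400/ 11067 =0.04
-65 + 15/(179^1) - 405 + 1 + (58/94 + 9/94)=-7877991/16826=-468.20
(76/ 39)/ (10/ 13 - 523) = -76/ 20367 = -0.00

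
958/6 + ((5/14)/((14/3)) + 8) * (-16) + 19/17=78868/2499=31.56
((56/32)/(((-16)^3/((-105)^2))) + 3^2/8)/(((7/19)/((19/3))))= -7068741/114688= -61.63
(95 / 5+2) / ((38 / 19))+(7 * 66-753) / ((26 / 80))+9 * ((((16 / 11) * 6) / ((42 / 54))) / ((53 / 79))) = -77919663 / 106106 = -734.36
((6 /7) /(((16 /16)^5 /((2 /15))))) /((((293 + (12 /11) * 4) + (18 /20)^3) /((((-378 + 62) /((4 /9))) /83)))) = -6256800 /1905110039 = -0.00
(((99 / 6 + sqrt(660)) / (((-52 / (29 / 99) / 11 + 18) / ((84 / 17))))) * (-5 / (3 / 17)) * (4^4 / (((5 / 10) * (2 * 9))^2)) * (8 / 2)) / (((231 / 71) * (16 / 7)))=-18448640 * sqrt(165) / 72171-4612160 / 2187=-5392.45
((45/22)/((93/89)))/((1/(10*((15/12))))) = 24.47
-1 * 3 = -3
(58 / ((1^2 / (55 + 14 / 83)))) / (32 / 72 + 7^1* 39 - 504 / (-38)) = 45414522 / 4069241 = 11.16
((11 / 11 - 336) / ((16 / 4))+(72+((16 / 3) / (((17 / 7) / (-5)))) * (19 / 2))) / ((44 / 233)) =-5516741 / 8976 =-614.61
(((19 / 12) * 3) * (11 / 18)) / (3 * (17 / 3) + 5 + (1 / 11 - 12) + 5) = 2299 / 11952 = 0.19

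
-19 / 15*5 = -19 / 3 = -6.33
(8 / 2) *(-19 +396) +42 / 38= 28673 / 19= 1509.11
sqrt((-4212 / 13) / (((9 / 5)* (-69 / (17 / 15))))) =2* sqrt(391) / 23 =1.72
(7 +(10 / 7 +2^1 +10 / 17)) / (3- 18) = -437 / 595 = -0.73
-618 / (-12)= 103 / 2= 51.50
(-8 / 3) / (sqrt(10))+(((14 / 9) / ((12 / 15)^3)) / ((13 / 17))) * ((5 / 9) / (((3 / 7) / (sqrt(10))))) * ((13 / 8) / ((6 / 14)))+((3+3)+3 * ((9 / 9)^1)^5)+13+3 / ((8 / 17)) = 89.28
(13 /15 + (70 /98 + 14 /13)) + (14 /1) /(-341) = 1218038 /465465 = 2.62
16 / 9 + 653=5893 / 9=654.78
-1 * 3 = -3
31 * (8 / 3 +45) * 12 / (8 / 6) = 13299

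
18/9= 2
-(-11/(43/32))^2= -67.01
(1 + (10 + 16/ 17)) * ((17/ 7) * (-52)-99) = -45733/ 17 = -2690.18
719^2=516961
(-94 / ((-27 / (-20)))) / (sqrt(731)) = -2.58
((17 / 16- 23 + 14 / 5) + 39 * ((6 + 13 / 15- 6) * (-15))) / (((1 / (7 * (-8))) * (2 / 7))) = 2062459 / 20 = 103122.95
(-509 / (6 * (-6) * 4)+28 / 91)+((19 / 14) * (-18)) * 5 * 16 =-25558609 / 13104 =-1950.44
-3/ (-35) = 0.09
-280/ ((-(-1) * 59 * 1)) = -280/ 59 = -4.75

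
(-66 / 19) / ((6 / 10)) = -110 / 19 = -5.79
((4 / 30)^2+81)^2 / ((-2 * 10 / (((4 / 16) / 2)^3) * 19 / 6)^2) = 332296441 / 53231616000000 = 0.00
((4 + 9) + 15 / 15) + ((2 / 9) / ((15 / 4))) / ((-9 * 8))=17009 / 1215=14.00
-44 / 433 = -0.10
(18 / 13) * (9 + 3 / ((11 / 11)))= 216 / 13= 16.62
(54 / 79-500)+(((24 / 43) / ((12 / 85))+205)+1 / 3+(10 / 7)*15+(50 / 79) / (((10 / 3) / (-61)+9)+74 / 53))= -274498190276 / 1022187873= -268.54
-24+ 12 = -12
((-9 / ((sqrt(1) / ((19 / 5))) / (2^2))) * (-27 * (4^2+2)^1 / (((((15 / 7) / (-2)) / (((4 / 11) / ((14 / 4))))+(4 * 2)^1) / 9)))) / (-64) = 747954 / 185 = 4042.99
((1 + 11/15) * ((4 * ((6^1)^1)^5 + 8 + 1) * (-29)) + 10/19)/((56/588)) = -1560036408/95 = -16421435.87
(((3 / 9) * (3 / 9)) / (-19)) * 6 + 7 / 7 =55 / 57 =0.96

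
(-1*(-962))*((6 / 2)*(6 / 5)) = 17316 / 5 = 3463.20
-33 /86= -0.38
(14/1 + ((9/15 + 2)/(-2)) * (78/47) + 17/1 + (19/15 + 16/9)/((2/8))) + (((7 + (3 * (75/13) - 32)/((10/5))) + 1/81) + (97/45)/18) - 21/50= 99937859/2474550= 40.39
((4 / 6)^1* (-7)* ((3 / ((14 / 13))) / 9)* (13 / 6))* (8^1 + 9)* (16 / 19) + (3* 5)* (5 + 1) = 23186 / 513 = 45.20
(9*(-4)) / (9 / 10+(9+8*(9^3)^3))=-40 / 3443737691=-0.00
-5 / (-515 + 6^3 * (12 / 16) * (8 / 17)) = 0.01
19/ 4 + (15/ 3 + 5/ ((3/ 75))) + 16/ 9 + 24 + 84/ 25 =147499/ 900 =163.89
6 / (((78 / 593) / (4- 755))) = -445343 / 13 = -34257.15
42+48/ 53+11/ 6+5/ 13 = 186541/ 4134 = 45.12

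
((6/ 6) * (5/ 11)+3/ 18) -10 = -619/ 66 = -9.38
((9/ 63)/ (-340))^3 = -0.00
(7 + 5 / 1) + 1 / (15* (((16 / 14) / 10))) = 12.58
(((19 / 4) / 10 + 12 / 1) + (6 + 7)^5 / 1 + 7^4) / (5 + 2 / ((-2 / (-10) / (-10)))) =-14948259 / 3800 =-3933.75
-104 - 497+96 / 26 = -7765 / 13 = -597.31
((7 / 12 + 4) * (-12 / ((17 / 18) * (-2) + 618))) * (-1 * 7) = 693 / 1109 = 0.62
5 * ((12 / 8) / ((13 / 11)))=165 / 26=6.35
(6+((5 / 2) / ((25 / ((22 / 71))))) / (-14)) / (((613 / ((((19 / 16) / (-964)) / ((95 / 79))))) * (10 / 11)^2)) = -284944231 / 23495456320000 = -0.00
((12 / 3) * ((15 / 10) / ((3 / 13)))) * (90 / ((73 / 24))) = 56160 / 73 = 769.32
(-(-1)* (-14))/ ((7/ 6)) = -12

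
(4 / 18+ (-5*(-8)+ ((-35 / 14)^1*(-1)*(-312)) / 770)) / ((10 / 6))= 27172 / 1155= 23.53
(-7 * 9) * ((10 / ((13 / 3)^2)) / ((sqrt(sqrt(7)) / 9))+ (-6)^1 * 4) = 1512-7290 * 7^(3 / 4) / 169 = 1326.36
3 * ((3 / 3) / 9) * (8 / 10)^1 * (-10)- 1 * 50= -158 / 3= -52.67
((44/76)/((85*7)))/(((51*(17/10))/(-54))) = -396/653429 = -0.00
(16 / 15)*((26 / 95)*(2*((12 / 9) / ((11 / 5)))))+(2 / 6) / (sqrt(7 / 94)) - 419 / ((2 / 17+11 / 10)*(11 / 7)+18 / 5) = -518621338 / 6856245+sqrt(658) / 21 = -74.42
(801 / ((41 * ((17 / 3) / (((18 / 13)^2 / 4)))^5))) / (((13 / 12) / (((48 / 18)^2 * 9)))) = 521224839293831424 / 104329070704443901069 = 0.00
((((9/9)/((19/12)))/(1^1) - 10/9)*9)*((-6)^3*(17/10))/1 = 150552/95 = 1584.76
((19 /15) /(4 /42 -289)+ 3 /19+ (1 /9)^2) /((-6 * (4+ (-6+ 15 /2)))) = -7743083 /1540623645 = -0.01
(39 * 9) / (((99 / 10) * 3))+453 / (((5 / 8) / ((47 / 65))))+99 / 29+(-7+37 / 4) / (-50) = 447273133 / 829400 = 539.27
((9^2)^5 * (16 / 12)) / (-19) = -4649045868 / 19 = -244686624.63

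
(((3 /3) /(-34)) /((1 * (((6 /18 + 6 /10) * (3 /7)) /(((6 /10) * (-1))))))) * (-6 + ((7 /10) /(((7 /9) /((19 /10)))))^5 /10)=-80080381791 /400000000000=-0.20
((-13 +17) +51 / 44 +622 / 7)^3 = 24280671783493 / 29218112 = 831014.40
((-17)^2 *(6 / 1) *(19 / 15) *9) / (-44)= -49419 / 110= -449.26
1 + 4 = 5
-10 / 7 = -1.43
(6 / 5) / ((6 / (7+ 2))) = 9 / 5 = 1.80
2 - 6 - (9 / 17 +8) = -213 / 17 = -12.53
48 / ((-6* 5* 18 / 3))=-4 / 15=-0.27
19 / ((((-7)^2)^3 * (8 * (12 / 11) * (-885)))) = -209 / 9995459040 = -0.00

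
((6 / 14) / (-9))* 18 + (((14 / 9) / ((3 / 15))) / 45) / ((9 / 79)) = 3368 / 5103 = 0.66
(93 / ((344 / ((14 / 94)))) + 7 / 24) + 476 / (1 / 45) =259742945 / 12126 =21420.33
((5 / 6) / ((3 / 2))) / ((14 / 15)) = 25 / 42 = 0.60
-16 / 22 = -8 / 11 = -0.73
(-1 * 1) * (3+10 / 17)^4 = -13845841 / 83521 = -165.78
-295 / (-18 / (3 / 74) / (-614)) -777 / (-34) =-726679 / 1887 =-385.10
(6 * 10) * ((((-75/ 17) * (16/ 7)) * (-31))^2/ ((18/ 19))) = 6189054.45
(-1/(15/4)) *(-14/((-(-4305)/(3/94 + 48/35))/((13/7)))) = 26676/11802875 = 0.00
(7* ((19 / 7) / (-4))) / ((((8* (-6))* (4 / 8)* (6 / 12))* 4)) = 0.10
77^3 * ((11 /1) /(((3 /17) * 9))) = 85371671 /27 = 3161913.74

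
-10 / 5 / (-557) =2 / 557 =0.00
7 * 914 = 6398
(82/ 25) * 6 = 492/ 25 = 19.68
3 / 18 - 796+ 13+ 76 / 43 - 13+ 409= -99347 / 258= -385.07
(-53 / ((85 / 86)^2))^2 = 153654592144 / 52200625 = 2943.54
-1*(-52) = 52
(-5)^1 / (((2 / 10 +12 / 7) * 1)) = -175 / 67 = -2.61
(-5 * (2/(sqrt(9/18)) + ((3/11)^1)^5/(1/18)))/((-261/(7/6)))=2835/4670479 + 35 * sqrt(2)/783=0.06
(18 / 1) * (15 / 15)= 18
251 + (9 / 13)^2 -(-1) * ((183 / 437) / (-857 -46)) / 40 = 223612889691 / 889190120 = 251.48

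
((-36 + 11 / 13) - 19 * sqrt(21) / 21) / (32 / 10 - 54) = 95 * sqrt(21) / 5334 + 2285 / 3302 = 0.77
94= 94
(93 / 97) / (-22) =-93 / 2134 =-0.04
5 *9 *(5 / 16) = 225 / 16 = 14.06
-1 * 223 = -223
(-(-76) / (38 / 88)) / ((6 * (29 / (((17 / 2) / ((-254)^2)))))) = 187 / 1403223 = 0.00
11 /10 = 1.10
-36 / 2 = -18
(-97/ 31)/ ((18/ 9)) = -97/ 62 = -1.56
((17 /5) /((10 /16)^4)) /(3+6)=2.48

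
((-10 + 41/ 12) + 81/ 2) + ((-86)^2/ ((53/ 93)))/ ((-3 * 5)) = -2643457/ 3180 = -831.28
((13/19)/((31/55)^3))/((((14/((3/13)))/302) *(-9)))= -25122625/11886609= -2.11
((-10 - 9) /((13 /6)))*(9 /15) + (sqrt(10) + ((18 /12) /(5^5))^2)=-2671874883 /507812500 + sqrt(10)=-2.10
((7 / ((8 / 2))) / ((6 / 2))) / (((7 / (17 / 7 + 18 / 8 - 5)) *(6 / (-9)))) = 9 / 224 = 0.04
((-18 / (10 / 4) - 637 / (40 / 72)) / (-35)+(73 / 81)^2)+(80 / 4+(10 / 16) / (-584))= 288473832373 / 5364273600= 53.78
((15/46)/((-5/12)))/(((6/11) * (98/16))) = -264/1127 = -0.23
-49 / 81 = -0.60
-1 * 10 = -10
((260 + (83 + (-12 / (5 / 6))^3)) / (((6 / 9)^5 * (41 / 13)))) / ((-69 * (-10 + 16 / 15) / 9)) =-92.92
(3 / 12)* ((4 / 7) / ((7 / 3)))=3 / 49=0.06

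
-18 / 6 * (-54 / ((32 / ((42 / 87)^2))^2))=0.01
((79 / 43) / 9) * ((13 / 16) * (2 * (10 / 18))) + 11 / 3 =107303 / 27864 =3.85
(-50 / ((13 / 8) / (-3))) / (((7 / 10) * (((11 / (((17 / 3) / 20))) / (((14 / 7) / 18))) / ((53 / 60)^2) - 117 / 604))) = 115371248000 / 391613916603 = 0.29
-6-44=-50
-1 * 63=-63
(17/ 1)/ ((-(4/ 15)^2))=-3825/ 16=-239.06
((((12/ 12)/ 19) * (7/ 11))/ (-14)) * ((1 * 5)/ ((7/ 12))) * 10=-300/ 1463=-0.21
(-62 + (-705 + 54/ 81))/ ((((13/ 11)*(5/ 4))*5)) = -101156/ 975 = -103.75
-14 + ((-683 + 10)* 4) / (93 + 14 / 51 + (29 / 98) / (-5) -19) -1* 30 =-148877284 / 1854641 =-80.27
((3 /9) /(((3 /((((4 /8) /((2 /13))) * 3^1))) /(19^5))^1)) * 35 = 93885420.42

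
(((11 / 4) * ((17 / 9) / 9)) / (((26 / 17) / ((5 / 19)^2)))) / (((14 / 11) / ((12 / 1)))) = 874225 / 3547908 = 0.25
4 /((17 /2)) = 8 /17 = 0.47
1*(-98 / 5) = -98 / 5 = -19.60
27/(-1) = -27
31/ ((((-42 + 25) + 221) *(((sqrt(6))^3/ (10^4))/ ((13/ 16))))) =251875 *sqrt(6)/ 7344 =84.01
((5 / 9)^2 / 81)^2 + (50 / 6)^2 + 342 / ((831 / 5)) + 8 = 947979845956 / 11923941717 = 79.50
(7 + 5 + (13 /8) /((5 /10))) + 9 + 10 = 137 /4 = 34.25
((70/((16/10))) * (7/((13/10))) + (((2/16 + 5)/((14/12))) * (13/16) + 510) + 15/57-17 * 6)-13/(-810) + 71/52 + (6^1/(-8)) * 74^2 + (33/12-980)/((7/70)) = -592943233651/44815680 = -13230.71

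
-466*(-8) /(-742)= -1864 /371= -5.02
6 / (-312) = -1 / 52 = -0.02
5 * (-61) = -305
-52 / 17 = -3.06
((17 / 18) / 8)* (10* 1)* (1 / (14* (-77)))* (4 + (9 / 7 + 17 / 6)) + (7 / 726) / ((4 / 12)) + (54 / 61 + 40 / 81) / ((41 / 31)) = 285929163155 / 269047015776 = 1.06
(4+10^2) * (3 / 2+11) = 1300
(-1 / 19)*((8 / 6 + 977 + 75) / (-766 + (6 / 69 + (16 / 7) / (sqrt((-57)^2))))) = 63595 / 878552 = 0.07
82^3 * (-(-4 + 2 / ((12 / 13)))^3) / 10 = 91733851 / 270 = 339755.00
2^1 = 2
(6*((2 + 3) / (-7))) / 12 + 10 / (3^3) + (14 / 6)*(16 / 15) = 4729 / 1890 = 2.50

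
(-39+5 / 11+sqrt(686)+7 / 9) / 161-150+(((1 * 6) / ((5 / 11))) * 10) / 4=-1868602 / 15939+sqrt(14) / 23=-117.07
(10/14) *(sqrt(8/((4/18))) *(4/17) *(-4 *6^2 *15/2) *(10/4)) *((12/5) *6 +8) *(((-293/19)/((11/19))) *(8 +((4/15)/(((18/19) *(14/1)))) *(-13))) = 16456005120/1309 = 12571432.48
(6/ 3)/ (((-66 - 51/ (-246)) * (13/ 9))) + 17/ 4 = 1186391/ 280540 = 4.23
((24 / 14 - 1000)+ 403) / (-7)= 4167 / 49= 85.04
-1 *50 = -50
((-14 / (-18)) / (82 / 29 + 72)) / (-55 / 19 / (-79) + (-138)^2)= 43529 / 79752426210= 0.00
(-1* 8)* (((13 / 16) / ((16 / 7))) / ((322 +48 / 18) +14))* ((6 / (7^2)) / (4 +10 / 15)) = -351 / 1593088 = -0.00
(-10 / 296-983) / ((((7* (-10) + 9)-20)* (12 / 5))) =727445 / 143856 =5.06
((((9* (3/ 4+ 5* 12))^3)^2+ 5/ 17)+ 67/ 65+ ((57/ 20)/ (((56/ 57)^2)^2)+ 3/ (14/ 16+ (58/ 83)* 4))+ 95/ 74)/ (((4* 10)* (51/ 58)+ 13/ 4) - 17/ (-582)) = 694733226346629.32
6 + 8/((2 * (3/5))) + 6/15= 196/15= 13.07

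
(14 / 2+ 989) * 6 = 5976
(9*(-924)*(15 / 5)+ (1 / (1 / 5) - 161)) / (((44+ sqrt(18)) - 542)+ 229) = 75312*sqrt(2) / 72343+ 6752976 / 72343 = 94.82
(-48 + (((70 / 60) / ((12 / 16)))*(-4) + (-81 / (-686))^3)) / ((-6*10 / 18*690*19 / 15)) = 157535698759 / 8464572604320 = 0.02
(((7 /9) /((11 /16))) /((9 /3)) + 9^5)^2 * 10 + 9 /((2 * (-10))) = 61513938729651119 /1764180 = 34868289363.70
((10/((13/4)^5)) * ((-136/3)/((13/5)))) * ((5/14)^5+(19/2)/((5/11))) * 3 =-2446617500160/81124178863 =-30.16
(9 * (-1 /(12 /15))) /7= -45 /28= -1.61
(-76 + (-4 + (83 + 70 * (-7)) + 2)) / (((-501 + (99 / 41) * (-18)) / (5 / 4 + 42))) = 3440105 / 89292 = 38.53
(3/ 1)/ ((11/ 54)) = 162/ 11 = 14.73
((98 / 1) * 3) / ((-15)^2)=98 / 75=1.31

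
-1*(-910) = 910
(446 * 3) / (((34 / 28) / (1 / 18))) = 3122 / 51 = 61.22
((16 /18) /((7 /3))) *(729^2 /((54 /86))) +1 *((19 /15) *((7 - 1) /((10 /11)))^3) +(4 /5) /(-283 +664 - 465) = 4236624496 /13125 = 322790.44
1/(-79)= -0.01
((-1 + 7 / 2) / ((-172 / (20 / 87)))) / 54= -25 / 404028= -0.00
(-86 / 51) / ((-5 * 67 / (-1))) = -86 / 17085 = -0.01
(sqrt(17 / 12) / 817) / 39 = sqrt(51) / 191178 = 0.00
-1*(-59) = 59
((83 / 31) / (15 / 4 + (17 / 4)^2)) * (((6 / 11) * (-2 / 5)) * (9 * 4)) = -0.96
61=61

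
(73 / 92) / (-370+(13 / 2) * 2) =-73 / 32844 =-0.00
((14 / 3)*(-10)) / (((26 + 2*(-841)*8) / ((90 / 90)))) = 14 / 4029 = 0.00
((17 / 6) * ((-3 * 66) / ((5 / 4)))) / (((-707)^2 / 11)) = -24684 / 2499245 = -0.01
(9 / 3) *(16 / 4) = 12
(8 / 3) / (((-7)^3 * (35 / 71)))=-568 / 36015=-0.02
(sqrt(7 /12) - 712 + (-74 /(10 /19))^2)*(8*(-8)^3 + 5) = -1948989219 /25 - 4091*sqrt(21) /6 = -77962693.31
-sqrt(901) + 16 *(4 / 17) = 64 / 17-sqrt(901) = -26.25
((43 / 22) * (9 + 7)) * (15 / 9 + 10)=364.85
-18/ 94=-9/ 47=-0.19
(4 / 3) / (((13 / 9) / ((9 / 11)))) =108 / 143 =0.76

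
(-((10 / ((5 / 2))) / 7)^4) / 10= -128 / 12005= -0.01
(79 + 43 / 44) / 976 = 3519 / 42944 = 0.08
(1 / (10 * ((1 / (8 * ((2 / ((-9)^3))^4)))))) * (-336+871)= 6848 / 282429536481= 0.00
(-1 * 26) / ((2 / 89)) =-1157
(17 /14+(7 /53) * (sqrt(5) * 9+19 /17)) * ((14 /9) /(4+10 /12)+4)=17.37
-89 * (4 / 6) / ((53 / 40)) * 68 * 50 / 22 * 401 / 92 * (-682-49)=887014406000 / 40227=22050225.12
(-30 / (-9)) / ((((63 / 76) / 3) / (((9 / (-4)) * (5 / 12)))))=-475 / 42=-11.31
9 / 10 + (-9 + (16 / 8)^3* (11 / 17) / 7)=-8759 / 1190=-7.36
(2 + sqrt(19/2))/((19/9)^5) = 118098/2476099 + 59049 * sqrt(38)/4952198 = 0.12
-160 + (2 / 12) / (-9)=-8641 / 54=-160.02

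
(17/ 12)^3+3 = 10097/ 1728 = 5.84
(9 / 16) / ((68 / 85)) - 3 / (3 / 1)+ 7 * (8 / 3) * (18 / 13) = 21257 / 832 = 25.55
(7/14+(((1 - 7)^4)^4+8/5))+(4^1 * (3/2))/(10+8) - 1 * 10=84633297223453/30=2821109907448.43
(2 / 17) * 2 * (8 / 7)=32 / 119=0.27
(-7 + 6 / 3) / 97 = -5 / 97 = -0.05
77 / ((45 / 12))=308 / 15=20.53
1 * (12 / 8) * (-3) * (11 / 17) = -99 / 34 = -2.91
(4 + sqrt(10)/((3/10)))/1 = 4 + 10* sqrt(10)/3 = 14.54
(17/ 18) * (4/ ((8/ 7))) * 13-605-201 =-27469/ 36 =-763.03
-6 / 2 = -3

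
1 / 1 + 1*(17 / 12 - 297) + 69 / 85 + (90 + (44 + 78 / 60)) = -161641 / 1020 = -158.47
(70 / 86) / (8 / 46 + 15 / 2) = 1610 / 15179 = 0.11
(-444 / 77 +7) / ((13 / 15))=1425 / 1001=1.42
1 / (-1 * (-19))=0.05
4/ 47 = 0.09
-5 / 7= -0.71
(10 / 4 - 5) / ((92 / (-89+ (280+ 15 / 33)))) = -5265 / 1012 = -5.20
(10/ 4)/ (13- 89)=-5/ 152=-0.03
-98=-98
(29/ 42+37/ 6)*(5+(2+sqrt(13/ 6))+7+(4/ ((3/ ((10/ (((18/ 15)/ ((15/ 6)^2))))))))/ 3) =8*sqrt(78)/ 7+16048/ 63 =264.82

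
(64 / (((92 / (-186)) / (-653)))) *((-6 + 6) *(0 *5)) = 0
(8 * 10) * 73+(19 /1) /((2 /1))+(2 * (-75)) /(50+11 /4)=2467289 /422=5846.66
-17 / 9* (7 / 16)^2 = -833 / 2304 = -0.36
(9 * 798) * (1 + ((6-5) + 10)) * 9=775656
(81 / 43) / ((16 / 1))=81 / 688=0.12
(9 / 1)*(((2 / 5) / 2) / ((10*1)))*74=333 / 25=13.32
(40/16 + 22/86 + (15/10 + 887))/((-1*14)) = -19162/301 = -63.66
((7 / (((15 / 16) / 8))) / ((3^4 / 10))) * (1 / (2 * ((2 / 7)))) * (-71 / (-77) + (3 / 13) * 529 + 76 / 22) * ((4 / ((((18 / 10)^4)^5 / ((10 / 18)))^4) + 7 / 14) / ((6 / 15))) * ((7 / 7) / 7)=131957228682643713530640666315947750048128128292939956640698312227789414345411572126400 / 452814597437706035853116808581619708621638051317392573119350870911953719917434610999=291.42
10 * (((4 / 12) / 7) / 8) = 5 / 84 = 0.06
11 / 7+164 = 1159 / 7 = 165.57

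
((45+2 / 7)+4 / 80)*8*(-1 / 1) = -12694 / 35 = -362.69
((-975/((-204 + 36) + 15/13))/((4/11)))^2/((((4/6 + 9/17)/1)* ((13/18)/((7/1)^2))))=415204164375/28343528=14648.99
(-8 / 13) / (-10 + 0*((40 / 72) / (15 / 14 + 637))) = 4 / 65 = 0.06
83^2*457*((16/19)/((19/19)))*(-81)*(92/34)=-187687443168/323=-581075675.44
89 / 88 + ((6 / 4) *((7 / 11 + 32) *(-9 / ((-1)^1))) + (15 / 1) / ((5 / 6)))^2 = 203576821 / 968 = 210306.63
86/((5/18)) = 1548/5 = 309.60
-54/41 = -1.32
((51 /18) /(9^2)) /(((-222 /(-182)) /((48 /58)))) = 6188 /260739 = 0.02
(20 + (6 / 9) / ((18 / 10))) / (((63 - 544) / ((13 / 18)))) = -275 / 8991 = -0.03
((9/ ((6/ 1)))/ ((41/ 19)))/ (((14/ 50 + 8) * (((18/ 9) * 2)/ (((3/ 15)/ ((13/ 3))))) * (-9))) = -95/ 882648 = -0.00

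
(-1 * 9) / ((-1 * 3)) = 3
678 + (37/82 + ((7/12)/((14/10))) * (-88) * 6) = 37593/82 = 458.45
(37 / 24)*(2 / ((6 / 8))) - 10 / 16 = 251 / 72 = 3.49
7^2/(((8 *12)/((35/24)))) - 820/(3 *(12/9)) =-470605/2304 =-204.26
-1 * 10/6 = -5/3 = -1.67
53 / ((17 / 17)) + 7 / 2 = 113 / 2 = 56.50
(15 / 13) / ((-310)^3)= -3 / 77456600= -0.00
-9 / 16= -0.56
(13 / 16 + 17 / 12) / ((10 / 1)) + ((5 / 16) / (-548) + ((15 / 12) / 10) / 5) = 32531 / 131520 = 0.25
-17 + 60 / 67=-1079 / 67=-16.10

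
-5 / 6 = -0.83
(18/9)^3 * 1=8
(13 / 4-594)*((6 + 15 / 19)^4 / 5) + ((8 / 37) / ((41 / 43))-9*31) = -993779673168731 / 3953939140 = -251339.14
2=2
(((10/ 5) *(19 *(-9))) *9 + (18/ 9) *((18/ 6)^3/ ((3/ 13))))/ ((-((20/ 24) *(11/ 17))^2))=29588976/ 3025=9781.48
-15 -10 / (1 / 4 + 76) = -923 / 61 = -15.13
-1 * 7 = -7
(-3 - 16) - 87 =-106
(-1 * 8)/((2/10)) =-40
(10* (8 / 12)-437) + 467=110 / 3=36.67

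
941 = 941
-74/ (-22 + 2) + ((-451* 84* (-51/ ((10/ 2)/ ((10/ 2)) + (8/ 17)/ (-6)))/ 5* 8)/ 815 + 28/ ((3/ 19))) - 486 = 4379289187/ 1149150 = 3810.89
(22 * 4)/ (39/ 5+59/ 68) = 29920/ 2947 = 10.15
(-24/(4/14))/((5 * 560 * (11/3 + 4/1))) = -9/2300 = -0.00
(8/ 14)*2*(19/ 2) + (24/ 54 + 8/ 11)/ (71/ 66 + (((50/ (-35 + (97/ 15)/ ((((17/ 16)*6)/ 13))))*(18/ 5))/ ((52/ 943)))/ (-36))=1577756/ 142383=11.08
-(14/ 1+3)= -17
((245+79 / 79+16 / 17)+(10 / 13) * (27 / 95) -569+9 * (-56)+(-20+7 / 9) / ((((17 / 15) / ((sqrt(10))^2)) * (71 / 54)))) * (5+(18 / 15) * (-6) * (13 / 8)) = 1121914263 / 175370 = 6397.41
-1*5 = -5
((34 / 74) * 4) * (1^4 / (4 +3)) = 68 / 259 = 0.26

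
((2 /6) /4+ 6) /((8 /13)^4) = 2084953 /49152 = 42.42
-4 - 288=-292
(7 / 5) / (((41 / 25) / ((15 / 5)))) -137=-5512 / 41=-134.44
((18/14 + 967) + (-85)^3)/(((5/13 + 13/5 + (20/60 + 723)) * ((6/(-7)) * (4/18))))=2510876745/566528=4432.04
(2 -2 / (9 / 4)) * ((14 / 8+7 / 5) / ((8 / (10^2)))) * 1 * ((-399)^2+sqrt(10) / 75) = 7 * sqrt(10) / 12+27860175 / 4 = 6965045.59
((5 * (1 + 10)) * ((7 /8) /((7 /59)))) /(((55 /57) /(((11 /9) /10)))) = 12331 /240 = 51.38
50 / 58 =25 / 29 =0.86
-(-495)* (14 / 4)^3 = 169785 / 8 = 21223.12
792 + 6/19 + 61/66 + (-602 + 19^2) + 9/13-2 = 8981299/16302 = 550.93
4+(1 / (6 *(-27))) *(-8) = 328 / 81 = 4.05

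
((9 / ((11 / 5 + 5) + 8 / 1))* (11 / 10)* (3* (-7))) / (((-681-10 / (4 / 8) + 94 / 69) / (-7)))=-1004157 / 7337800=-0.14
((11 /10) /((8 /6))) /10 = 33 /400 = 0.08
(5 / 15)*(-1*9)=-3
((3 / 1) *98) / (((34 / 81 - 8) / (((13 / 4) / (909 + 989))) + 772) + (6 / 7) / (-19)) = -1583631 / 19687169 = -0.08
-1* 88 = -88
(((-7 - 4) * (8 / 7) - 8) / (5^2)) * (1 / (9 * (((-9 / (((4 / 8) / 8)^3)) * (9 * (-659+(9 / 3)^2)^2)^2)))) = 1 / 5829871320000000000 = 0.00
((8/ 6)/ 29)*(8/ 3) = 32/ 261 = 0.12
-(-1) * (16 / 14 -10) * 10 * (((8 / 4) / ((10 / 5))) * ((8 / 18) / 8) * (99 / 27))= -3410 / 189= -18.04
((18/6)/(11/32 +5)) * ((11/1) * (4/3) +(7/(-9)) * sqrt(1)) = 4000/513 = 7.80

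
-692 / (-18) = 346 / 9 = 38.44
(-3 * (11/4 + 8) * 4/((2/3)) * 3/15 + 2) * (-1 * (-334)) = -61289/5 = -12257.80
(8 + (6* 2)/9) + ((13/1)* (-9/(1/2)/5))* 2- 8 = -1384/15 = -92.27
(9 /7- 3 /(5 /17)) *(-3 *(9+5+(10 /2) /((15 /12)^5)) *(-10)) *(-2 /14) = 18296928 /30625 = 597.45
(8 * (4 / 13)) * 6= 14.77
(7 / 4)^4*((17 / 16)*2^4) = 40817 / 256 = 159.44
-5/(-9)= 5/9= 0.56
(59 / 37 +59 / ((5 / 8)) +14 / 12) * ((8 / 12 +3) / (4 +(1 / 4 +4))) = 215698 / 4995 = 43.18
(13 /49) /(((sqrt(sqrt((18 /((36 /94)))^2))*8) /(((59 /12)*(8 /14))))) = 767*sqrt(47) /386904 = 0.01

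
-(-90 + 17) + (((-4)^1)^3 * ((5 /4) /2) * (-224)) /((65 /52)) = 7241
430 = 430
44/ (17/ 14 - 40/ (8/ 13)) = -0.69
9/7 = 1.29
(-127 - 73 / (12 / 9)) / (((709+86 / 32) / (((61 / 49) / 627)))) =-177388 / 349842801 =-0.00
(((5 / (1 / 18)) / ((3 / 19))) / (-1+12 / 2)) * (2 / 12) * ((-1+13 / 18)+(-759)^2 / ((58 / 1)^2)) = 98350061 / 30276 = 3248.45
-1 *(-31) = 31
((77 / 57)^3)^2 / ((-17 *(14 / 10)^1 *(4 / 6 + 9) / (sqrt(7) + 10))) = -1488731286350 / 5636049497919 - 148873128635 *sqrt(7) / 5636049497919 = -0.33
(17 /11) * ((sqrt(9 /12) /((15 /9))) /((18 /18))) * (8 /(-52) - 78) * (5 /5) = -25908 * sqrt(3) /715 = -62.76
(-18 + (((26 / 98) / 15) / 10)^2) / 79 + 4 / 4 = 3295372669 / 4267777500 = 0.77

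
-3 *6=-18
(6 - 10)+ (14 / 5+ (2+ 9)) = 49 / 5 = 9.80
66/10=33/5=6.60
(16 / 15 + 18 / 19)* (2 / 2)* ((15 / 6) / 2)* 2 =287 / 57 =5.04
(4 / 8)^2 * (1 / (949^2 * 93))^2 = 1 / 28060198448909796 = 0.00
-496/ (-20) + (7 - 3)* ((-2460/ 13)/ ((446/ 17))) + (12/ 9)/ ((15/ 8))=-435748/ 130455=-3.34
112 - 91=21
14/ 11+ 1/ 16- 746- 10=-132821/ 176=-754.66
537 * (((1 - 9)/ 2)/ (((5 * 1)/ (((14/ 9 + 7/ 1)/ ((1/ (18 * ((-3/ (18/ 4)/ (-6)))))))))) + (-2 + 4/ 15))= -8281.73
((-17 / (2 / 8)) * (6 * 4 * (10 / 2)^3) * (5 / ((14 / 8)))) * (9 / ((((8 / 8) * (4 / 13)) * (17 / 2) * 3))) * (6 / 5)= -5616000 / 7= -802285.71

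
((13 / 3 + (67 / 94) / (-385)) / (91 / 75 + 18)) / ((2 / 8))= 0.90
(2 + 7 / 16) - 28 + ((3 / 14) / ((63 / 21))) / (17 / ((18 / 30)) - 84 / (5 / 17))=-25.56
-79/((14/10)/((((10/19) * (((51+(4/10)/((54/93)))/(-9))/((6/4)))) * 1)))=3675080/32319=113.71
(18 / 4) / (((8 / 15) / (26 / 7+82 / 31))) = 46575 / 868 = 53.66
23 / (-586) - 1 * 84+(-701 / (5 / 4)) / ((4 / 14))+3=-5988449 / 2930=-2043.84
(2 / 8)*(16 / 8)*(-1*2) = -1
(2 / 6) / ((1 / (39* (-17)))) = -221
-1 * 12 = -12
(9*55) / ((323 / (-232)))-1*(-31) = -104827 / 323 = -324.54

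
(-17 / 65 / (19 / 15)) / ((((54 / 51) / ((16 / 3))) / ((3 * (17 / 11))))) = -39304 / 8151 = -4.82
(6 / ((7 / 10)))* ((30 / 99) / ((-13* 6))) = -100 / 3003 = -0.03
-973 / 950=-1.02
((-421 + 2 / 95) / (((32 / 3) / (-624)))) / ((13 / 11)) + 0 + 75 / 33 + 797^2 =1371143937 / 2090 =656049.73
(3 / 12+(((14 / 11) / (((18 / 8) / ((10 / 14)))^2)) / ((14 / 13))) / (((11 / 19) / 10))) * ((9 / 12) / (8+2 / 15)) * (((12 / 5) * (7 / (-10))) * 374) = -75348233 / 563640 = -133.68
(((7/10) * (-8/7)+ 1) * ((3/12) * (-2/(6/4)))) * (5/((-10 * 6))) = 1/180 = 0.01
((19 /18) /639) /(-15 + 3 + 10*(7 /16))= -76 /350811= -0.00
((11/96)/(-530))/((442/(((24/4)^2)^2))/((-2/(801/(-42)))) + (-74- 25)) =693/306913990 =0.00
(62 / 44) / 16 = 31 / 352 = 0.09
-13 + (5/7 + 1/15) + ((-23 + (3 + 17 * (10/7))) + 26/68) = -7.55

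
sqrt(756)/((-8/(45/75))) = -9* sqrt(21)/20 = -2.06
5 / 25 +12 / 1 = 61 / 5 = 12.20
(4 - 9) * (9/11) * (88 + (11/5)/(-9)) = -359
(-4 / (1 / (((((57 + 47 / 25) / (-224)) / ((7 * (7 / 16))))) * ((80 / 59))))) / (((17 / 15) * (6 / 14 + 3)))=5888 / 49147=0.12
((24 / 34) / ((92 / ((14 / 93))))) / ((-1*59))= -14 / 715139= -0.00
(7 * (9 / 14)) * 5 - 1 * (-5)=55 / 2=27.50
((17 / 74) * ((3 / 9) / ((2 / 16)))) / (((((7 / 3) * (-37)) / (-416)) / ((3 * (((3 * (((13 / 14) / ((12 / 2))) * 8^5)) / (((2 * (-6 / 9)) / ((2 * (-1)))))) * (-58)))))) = -786277859328 / 67081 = -11721319.89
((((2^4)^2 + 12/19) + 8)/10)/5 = 2514/475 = 5.29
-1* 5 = -5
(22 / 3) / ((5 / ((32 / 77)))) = 64 / 105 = 0.61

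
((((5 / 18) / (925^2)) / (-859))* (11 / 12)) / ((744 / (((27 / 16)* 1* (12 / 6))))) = -11 / 6999379392000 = -0.00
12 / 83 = 0.14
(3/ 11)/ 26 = 0.01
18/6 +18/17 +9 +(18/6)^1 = 273/17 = 16.06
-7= -7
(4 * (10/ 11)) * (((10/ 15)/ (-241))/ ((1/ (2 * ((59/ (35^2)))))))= -1888/ 1948485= -0.00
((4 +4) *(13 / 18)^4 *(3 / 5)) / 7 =28561 / 153090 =0.19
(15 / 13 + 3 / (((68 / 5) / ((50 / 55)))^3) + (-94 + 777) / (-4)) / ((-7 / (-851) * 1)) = -98152513021289 / 4760539784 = -20617.94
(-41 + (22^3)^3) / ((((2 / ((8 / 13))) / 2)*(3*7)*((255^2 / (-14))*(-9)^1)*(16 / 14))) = 16901769048514 / 22823775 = 740533.46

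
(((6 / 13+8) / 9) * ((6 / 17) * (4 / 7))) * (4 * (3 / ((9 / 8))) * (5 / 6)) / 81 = 70400 / 3383289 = 0.02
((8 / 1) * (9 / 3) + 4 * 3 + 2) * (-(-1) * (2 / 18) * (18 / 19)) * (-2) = -8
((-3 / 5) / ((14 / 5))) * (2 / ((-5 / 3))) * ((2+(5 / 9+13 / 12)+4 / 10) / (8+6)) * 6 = 0.45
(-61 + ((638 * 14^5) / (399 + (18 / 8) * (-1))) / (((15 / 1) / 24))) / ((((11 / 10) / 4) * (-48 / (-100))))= 548986537450 / 52371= 10482643.78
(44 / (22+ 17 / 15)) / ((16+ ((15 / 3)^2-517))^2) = 165 / 19655468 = 0.00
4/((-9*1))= -4/9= -0.44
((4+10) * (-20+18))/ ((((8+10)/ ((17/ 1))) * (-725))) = 238/ 6525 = 0.04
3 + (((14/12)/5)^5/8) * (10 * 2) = 29176807/9720000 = 3.00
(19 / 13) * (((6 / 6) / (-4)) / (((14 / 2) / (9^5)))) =-1121931 / 364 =-3082.23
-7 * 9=-63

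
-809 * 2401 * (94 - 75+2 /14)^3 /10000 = -1703220869 /1250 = -1362576.70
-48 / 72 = -0.67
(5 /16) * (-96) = -30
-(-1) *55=55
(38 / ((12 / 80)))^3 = 438976000 / 27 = 16258370.37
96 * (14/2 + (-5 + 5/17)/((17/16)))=71328/289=246.81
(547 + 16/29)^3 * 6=24022637978634/24389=984978391.02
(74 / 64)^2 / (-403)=-1369 / 412672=-0.00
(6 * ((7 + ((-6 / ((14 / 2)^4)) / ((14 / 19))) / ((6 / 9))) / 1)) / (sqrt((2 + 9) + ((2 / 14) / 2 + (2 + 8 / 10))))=11.27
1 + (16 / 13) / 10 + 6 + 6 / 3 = 593 / 65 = 9.12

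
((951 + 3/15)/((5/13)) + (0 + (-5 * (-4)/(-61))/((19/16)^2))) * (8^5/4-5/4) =20254803.25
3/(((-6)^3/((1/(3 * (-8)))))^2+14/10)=15/134369287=0.00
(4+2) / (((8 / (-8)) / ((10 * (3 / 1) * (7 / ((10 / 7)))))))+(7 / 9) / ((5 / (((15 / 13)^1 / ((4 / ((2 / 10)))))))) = -687953 / 780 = -881.99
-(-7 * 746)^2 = -27269284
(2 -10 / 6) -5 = -14 / 3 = -4.67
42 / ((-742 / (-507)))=1521 / 53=28.70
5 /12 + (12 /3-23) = -223 /12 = -18.58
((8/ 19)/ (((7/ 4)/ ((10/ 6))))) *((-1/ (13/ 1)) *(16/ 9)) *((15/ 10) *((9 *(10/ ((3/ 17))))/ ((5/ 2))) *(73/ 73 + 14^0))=-174080/ 5187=-33.56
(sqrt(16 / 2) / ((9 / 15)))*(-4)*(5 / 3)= -200*sqrt(2) / 9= -31.43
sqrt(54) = 3 * sqrt(6) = 7.35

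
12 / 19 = 0.63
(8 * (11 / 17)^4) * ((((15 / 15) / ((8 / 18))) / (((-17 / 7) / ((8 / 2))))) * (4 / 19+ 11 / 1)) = -1571740632 / 26977283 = -58.26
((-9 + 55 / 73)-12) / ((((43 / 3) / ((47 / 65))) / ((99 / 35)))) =-20631402 / 7141225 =-2.89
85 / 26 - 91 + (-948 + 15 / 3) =-26799 / 26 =-1030.73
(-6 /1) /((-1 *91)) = 0.07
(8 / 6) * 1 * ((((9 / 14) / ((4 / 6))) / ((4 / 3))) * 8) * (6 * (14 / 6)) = 108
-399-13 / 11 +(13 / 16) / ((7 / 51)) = -485731 / 1232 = -394.26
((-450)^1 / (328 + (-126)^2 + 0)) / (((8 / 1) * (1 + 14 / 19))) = -1425 / 712976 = -0.00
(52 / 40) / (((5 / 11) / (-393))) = -56199 / 50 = -1123.98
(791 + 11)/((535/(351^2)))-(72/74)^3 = 5004856241946/27099355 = 184685.44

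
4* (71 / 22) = 142 / 11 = 12.91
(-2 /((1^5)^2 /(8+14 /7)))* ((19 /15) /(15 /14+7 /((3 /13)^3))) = -9576 /215711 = -0.04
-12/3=-4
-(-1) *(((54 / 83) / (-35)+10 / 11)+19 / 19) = 60411 / 31955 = 1.89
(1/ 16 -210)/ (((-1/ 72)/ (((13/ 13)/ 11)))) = 1374.14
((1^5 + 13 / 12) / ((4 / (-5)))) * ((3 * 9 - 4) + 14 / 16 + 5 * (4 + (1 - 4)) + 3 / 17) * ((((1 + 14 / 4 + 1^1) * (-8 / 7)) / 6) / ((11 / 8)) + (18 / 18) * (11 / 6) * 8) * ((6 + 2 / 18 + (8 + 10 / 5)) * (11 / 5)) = -1277874125 / 34272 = -37286.24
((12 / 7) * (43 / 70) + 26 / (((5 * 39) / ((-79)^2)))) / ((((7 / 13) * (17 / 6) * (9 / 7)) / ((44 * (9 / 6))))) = 350288224 / 12495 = 28034.27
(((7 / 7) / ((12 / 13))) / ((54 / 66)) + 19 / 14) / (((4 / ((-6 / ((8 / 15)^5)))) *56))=-171028125 / 102760448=-1.66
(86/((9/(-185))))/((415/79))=-336.52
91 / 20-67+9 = -53.45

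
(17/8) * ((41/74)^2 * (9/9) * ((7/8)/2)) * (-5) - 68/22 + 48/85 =-3.95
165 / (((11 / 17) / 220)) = 56100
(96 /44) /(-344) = -3 /473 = -0.01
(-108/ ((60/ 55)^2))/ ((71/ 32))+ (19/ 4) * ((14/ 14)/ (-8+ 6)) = -24581/ 568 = -43.28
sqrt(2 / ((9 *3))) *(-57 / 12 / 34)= -19 *sqrt(6) / 1224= -0.04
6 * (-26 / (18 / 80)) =-2080 / 3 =-693.33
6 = 6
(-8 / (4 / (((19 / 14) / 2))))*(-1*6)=57 / 7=8.14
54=54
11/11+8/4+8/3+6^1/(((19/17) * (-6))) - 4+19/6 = 3.94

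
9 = 9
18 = 18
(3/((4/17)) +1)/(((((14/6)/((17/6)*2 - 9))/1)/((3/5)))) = -165/14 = -11.79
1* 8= 8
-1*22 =-22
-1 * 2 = -2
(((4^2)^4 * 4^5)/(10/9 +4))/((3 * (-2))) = -50331648/23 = -2188332.52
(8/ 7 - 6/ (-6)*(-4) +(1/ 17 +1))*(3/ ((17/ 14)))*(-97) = 430.96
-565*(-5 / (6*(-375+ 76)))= -2825 / 1794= -1.57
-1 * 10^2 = -100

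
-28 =-28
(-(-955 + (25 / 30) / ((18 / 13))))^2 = 10624455625 / 11664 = 910875.83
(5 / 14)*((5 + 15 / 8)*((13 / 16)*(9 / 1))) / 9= 3575 / 1792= 1.99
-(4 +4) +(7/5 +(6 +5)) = 22/5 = 4.40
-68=-68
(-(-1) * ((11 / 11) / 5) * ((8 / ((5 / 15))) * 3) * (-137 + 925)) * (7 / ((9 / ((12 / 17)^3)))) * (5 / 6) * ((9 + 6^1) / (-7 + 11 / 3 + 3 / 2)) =-1143797760 / 54043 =-21164.59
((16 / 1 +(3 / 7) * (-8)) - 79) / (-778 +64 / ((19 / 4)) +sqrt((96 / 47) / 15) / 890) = 74699925 * sqrt(470) / 34367505293620142 +2986142181204375 / 34367505293620142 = 0.09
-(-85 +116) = -31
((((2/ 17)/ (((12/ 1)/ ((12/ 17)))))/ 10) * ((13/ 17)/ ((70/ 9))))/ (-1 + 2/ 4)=-117/ 859775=-0.00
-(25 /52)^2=-625 /2704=-0.23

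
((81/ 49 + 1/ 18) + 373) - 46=328.71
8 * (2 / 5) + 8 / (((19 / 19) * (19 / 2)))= 384 / 95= 4.04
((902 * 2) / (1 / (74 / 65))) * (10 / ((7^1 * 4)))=66748 / 91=733.49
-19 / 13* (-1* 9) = 171 / 13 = 13.15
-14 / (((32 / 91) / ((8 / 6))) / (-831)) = 176449 / 4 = 44112.25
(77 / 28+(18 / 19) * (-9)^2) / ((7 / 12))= 2589 / 19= 136.26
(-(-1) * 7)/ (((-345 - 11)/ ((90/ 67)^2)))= -14175/ 399521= -0.04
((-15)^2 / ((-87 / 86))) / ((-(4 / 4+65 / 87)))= 9675 / 76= 127.30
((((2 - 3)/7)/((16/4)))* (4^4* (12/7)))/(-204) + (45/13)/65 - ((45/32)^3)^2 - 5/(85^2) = -97700732902300149/12848442984366080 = -7.60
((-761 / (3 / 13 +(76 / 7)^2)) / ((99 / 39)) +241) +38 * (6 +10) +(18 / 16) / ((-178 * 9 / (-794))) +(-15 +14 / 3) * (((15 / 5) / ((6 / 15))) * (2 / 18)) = 4446216901849 / 5303164680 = 838.41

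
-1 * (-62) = 62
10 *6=60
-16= -16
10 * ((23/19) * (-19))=-230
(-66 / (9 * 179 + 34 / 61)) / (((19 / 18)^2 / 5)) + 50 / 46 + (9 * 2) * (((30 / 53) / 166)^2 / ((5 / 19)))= 2855629676421743 / 3158992283634883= 0.90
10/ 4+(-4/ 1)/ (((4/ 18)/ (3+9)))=-427/ 2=-213.50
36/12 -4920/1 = -4917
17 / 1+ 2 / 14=120 / 7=17.14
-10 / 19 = -0.53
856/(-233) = -3.67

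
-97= -97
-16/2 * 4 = -32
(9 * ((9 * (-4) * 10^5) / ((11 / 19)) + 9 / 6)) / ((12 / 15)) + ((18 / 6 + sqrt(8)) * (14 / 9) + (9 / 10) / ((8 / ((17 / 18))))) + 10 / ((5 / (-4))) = -369359927939 / 5280 + 28 * sqrt(2) / 9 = -69954527.41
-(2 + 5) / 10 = -7 / 10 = -0.70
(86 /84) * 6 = 43 /7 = 6.14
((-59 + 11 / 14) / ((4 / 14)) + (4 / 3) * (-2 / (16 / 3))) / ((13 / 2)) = -817 / 26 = -31.42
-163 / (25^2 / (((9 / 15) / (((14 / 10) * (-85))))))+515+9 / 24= 1533244537 / 2975000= 515.38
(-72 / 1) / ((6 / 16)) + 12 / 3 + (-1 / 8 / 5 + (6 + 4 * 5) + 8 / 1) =-6161 / 40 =-154.02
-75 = -75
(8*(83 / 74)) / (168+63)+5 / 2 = 43399 / 17094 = 2.54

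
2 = 2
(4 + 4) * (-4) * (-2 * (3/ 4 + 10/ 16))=88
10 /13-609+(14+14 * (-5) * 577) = -532795 /13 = -40984.23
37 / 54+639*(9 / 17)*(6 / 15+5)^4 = 165041521439 / 573750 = 287654.07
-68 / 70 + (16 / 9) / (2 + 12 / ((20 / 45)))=-8314 / 9135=-0.91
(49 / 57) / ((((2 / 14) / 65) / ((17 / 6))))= 379015 / 342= 1108.23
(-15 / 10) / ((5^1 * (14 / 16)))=-12 / 35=-0.34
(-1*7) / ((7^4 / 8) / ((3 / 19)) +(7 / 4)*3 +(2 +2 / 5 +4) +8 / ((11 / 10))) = -9240 / 2534023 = -0.00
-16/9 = -1.78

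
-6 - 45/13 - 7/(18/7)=-2851/234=-12.18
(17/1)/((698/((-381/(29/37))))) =-239649/20242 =-11.84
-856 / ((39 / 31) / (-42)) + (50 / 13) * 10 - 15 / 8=2975837 / 104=28613.82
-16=-16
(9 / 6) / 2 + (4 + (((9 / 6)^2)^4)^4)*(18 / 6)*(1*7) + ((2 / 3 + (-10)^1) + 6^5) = 116841436631097791 / 12884901888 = 9068088.97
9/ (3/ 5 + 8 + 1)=15/ 16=0.94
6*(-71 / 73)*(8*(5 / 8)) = -2130 / 73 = -29.18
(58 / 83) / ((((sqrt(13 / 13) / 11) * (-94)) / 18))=-5742 / 3901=-1.47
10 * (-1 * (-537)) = 5370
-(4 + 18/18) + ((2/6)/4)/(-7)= -421/84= -5.01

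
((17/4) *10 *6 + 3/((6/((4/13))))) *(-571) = -1894007/13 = -145692.85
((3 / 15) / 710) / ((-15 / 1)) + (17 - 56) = -2076751 / 53250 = -39.00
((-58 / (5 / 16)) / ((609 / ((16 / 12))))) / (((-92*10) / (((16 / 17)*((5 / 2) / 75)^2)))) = 64 / 138560625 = 0.00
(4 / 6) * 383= 766 / 3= 255.33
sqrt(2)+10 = 11.41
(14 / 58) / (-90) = -7 / 2610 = -0.00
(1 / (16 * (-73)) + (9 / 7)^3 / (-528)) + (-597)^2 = 196330746233 / 550858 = 356409.00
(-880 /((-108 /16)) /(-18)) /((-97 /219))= 128480 /7857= 16.35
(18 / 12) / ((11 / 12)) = 1.64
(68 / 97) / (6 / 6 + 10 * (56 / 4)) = 68 / 13677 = 0.00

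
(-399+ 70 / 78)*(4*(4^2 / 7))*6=-283904 / 13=-21838.77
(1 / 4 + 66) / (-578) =-265 / 2312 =-0.11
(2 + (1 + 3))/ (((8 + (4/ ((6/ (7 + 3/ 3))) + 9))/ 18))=324/ 67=4.84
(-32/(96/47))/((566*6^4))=-47/2200608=-0.00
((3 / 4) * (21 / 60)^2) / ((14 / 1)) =21 / 3200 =0.01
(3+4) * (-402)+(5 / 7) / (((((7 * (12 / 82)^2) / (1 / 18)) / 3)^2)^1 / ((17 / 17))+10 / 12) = -548419215132 / 194919683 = -2813.57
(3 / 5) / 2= 3 / 10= 0.30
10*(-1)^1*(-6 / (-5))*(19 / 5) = -228 / 5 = -45.60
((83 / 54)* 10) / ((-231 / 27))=-1.80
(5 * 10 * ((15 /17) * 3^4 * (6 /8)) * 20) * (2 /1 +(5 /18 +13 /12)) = 6125625 /34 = 180165.44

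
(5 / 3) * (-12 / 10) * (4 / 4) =-2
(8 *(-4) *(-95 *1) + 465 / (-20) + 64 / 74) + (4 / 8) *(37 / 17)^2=3019.98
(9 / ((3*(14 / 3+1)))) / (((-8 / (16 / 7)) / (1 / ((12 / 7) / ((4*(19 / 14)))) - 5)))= 33 / 119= 0.28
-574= -574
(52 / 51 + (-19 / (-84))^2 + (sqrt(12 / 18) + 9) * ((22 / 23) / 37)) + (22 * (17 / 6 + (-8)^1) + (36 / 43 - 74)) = -814348567943 / 4389403536 + 22 * sqrt(6) / 2553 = -185.50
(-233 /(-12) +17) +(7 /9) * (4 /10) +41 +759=836.73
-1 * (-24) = 24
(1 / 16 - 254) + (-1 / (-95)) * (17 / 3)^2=-3469241 / 13680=-253.60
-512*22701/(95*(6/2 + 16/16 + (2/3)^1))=-2490624/95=-26217.09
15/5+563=566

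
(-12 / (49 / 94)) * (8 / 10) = -18.42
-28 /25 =-1.12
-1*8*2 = -16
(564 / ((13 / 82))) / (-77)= -46248 / 1001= -46.20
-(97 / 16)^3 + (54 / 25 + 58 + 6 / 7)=-115980687 / 716800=-161.80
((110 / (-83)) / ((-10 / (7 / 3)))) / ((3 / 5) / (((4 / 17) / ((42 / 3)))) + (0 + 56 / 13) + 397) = 10010 / 14145939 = 0.00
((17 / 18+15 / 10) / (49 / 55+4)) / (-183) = -1210 / 443043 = -0.00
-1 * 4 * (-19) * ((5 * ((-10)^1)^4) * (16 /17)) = 60800000 /17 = 3576470.59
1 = 1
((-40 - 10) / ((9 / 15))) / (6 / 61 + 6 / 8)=-98.23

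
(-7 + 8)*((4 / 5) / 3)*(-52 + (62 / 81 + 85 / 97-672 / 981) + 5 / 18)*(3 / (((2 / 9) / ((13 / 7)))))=-1130382461 / 3330495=-339.40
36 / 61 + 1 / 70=2581 / 4270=0.60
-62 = -62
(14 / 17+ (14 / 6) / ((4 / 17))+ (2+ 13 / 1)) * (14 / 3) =36757 / 306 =120.12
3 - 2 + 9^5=59050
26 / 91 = 2 / 7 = 0.29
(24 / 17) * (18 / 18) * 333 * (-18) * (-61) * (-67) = -587939472 / 17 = -34584674.82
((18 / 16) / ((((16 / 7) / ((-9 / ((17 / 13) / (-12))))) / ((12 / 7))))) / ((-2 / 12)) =-28431 / 68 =-418.10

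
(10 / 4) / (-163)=-5 / 326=-0.02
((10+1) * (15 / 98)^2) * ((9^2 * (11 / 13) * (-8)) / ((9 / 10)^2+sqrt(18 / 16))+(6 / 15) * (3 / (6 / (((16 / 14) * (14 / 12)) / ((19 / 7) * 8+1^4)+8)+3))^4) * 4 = -301.97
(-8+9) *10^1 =10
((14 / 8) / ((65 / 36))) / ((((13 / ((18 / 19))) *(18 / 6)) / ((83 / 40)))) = 15687 / 321100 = 0.05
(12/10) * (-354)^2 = 751896/5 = 150379.20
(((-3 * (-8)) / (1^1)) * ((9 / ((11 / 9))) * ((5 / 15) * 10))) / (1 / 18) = 116640 / 11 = 10603.64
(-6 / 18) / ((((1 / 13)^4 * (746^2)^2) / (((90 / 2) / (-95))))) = 85683 / 5884491106864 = 0.00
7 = 7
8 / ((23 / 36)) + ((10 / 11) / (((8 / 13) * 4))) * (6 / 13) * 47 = 41559 / 2024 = 20.53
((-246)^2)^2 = 3662186256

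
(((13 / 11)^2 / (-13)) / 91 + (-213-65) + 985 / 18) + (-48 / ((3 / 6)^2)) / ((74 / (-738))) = 954196501 / 564102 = 1691.53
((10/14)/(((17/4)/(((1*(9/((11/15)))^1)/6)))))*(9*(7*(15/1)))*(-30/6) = -1624.33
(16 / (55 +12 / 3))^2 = 256 / 3481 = 0.07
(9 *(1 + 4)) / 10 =9 / 2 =4.50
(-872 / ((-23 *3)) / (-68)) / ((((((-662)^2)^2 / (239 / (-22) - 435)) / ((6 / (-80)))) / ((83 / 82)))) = -5220119 / 159377247686314240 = -0.00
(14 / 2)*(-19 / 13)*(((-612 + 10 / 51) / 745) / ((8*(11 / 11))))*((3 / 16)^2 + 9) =1599773343 / 168596480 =9.49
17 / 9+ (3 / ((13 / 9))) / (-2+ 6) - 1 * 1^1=659 / 468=1.41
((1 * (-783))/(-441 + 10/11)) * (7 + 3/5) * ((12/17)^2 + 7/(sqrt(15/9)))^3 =1740826874974176/2921249288225 + 28841274597366 * sqrt(15)/50540645125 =2806.06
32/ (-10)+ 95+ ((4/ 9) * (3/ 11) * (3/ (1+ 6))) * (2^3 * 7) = 5209/ 55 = 94.71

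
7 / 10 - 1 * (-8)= 87 / 10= 8.70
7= 7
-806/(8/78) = -15717/2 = -7858.50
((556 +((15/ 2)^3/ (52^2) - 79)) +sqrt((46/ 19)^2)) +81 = 230401661/ 411008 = 560.58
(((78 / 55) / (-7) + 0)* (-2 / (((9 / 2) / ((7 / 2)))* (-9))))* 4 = -208 / 1485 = -0.14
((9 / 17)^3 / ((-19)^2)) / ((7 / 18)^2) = 236196 / 86906057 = 0.00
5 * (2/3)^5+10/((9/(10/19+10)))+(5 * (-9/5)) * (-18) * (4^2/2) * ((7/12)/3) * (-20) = -23212640/4617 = -5027.65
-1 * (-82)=82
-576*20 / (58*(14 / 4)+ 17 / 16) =-36864 / 653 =-56.45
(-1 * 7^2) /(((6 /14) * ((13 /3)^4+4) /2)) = -18522 /28885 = -0.64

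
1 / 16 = 0.06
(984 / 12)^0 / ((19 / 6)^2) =36 / 361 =0.10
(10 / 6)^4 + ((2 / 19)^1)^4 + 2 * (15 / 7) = 12.00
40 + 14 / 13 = 41.08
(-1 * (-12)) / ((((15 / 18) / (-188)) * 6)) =-451.20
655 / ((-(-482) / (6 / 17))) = 1965 / 4097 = 0.48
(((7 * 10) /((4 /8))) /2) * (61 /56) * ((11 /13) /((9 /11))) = 36905 /468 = 78.86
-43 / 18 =-2.39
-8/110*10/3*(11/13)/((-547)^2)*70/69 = -560/805171419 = -0.00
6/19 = 0.32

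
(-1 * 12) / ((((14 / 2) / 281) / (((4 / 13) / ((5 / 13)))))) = -13488 / 35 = -385.37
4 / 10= 2 / 5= 0.40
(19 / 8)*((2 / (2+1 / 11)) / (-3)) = -209 / 276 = -0.76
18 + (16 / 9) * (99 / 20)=134 / 5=26.80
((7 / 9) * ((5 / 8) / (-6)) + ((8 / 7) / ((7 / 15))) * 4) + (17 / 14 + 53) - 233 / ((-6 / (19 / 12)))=2654791 / 21168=125.42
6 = 6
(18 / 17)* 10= 180 / 17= 10.59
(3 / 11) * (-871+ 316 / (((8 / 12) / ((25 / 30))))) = -1428 / 11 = -129.82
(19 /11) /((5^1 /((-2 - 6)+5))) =-57 /55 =-1.04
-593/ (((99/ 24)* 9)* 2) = -2372/ 297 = -7.99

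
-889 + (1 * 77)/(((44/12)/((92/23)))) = -805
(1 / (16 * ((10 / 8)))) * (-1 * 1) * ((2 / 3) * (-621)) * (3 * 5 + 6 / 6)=1656 / 5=331.20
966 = 966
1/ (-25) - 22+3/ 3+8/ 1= -326/ 25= -13.04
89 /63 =1.41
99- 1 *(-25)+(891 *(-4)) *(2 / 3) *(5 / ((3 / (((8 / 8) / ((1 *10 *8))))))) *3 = -24.50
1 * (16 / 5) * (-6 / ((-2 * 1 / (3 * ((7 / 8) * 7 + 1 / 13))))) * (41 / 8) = 47601 / 52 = 915.40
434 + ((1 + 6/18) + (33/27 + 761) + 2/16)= 86233/72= 1197.68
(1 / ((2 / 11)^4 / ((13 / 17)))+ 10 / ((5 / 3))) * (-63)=-12093795 / 272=-44462.48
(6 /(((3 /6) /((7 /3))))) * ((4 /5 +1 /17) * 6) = 12264 /85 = 144.28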